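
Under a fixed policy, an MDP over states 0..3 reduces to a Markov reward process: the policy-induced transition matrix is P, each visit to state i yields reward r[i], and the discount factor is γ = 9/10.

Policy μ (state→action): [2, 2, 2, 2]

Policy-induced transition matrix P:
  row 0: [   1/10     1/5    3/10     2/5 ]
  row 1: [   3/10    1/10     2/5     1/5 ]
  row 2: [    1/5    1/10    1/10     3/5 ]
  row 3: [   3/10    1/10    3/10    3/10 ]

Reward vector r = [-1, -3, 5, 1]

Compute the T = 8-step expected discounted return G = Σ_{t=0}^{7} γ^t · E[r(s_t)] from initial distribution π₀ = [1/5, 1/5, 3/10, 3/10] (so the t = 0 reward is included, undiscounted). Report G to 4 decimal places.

t=0: π = [0.2000, 0.2000, 0.3000, 0.3000], E[r] = 1.0000, γ^t·E[r] = 1.000000, running G = 1.000000
t=1: π = [0.2300, 0.1200, 0.2600, 0.3900], E[r] = 1.1000, γ^t·E[r] = 0.990000, running G = 1.990000
t=2: π = [0.2280, 0.1230, 0.2600, 0.3890], E[r] = 1.0920, γ^t·E[r] = 0.884520, running G = 2.874520
t=3: π = [0.2284, 0.1228, 0.2603, 0.3885], E[r] = 1.0932, γ^t·E[r] = 0.796943, running G = 3.671463
t=4: π = [0.2283, 0.1228, 0.2602, 0.3887], E[r] = 1.0929, γ^t·E[r] = 0.717078, running G = 4.388541
t=5: π = [0.2283, 0.1228, 0.2602, 0.3886], E[r] = 1.0930, γ^t·E[r] = 0.645408, running G = 5.033949
t=6: π = [0.2283, 0.1228, 0.2602, 0.3886], E[r] = 1.0930, γ^t·E[r] = 0.580858, running G = 5.614807
t=7: π = [0.2283, 0.1228, 0.2602, 0.3886], E[r] = 1.0930, γ^t·E[r] = 0.522775, running G = 6.137582

G = 6.1376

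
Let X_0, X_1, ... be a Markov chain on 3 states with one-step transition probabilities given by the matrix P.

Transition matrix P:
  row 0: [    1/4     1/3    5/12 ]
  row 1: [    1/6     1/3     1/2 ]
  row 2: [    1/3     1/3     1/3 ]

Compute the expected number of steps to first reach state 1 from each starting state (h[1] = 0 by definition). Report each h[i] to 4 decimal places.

h = [3.0000, 0.0000, 3.0000]

First-step conditioning: h[1] = 0; for i ≠ 1, h[i] = 1 + Σ_k P[i][k]·h[k].
  h[0] = 1 + 1/4·h[0] + 5/12·h[2]
  h[2] = 1 + 1/3·h[0] + 1/3·h[2]
Solving the 2×2 linear system over states ≠ 1 gives exactly h = [3, 0, 3] (h[1] = 0 is the target).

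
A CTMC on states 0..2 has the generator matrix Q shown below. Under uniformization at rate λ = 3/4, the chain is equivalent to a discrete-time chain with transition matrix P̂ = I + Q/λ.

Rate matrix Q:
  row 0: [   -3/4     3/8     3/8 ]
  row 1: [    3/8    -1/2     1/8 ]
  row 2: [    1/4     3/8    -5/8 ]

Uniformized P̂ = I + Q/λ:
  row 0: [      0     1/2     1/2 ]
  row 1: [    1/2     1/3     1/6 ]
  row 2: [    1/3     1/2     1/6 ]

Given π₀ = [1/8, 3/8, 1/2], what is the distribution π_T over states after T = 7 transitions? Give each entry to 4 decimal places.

t=0: π = [0.1250, 0.3750, 0.5000]
t=1: π = [0.3542, 0.4375, 0.2083]
t=2: π = [0.2882, 0.4271, 0.2847]
t=3: π = [0.3084, 0.4288, 0.2627]
t=4: π = [0.3020, 0.4285, 0.2695]
t=5: π = [0.3041, 0.4286, 0.2673]
t=6: π = [0.3034, 0.4286, 0.2680]
t=7: π = [0.3036, 0.4286, 0.2678]

π = [0.3036, 0.4286, 0.2678]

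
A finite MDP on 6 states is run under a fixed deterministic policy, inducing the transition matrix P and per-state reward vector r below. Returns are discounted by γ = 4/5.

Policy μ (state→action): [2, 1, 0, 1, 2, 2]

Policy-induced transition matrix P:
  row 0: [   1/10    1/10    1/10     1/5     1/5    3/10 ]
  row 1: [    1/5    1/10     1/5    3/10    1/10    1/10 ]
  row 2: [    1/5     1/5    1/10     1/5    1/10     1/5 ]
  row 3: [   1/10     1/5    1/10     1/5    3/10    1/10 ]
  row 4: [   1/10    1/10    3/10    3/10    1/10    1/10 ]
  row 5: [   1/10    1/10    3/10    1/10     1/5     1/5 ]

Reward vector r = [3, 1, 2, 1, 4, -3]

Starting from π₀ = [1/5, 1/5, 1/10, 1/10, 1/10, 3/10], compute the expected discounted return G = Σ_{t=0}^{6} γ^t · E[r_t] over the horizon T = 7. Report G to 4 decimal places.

t=0: π = [0.2000, 0.2000, 0.1000, 0.1000, 0.1000, 0.3000], E[r] = 0.6000, γ^t·E[r] = 0.600000, running G = 0.600000
t=1: π = [0.1300, 0.1200, 0.2000, 0.2000, 0.1700, 0.1800], E[r] = 1.2500, γ^t·E[r] = 1.000000, running G = 1.600000
t=2: π = [0.1320, 0.1400, 0.1820, 0.2110, 0.1710, 0.1640], E[r] = 1.3030, γ^t·E[r] = 0.833920, running G = 2.433920
t=3: π = [0.1322, 0.1393, 0.1810, 0.2147, 0.1718, 0.1610], E[r] = 1.3168, γ^t·E[r] = 0.674202, running G = 3.108122
t=4: π = [0.1320, 0.1396, 0.1805, 0.2150, 0.1723, 0.1606], E[r] = 1.3188, γ^t·E[r] = 0.540168, running G = 3.648290
t=5: π = [0.1320, 0.1396, 0.1805, 0.2151, 0.1723, 0.1605], E[r] = 1.3193, γ^t·E[r] = 0.432302, running G = 4.080591
t=6: π = [0.1320, 0.1396, 0.1805, 0.2151, 0.1723, 0.1605], E[r] = 1.3193, γ^t·E[r] = 0.345855, running G = 4.426446

G = 4.4264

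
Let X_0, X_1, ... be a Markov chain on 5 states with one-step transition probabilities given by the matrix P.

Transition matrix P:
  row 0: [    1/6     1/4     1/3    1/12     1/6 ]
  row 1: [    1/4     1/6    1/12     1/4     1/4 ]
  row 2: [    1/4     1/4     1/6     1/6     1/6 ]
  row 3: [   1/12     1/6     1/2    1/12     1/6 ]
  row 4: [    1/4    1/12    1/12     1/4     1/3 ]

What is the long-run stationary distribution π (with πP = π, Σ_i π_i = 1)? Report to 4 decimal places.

Balance equations π_j = Σ_i π_i·P[i][j]:
  π_0 = 1/6·π_0 + 1/4·π_1 + 1/4·π_2 + 1/12·π_3 + 1/4·π_4
  π_1 = 1/4·π_0 + 1/6·π_1 + 1/4·π_2 + 1/6·π_3 + 1/12·π_4
  π_2 = 1/3·π_0 + 1/12·π_1 + 1/6·π_2 + 1/2·π_3 + 1/12·π_4
  π_3 = 1/12·π_0 + 1/4·π_1 + 1/6·π_2 + 1/12·π_3 + 1/4·π_4
  normalize: π_0 + π_1 + π_2 + π_3 + π_4 = 1
Solving the linear system gives exactly π = [413/2017, 4086/22187, 451/2017, 341/2017, 4846/22187].

π = [0.2048, 0.1842, 0.2236, 0.1691, 0.2184]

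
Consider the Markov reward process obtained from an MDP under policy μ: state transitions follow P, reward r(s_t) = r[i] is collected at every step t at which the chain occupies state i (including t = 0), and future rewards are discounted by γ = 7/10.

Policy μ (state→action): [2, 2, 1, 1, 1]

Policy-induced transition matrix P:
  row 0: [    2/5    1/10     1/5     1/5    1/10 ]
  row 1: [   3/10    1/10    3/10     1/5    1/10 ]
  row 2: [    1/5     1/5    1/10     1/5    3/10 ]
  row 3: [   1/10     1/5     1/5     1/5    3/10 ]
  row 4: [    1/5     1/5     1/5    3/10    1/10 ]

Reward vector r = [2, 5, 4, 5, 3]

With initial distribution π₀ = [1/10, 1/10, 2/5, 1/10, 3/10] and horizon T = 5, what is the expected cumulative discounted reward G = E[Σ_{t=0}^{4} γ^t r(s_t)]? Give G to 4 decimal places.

G = 10.3263

t=0: π = [0.1000, 0.1000, 0.4000, 0.1000, 0.3000], E[r] = 3.7000, γ^t·E[r] = 3.700000, running G = 3.700000
t=1: π = [0.2200, 0.1800, 0.1700, 0.2300, 0.2000], E[r] = 3.7700, γ^t·E[r] = 2.639000, running G = 6.339000
t=2: π = [0.2390, 0.1600, 0.2010, 0.2200, 0.1800], E[r] = 3.7220, γ^t·E[r] = 1.823780, running G = 8.162780
t=3: π = [0.2418, 0.1601, 0.1959, 0.2180, 0.1842], E[r] = 3.7103, γ^t·E[r] = 1.272633, running G = 9.435413
t=4: π = [0.2426, 0.1598, 0.1964, 0.2184, 0.1828], E[r] = 3.7103, γ^t·E[r] = 0.890845, running G = 10.326258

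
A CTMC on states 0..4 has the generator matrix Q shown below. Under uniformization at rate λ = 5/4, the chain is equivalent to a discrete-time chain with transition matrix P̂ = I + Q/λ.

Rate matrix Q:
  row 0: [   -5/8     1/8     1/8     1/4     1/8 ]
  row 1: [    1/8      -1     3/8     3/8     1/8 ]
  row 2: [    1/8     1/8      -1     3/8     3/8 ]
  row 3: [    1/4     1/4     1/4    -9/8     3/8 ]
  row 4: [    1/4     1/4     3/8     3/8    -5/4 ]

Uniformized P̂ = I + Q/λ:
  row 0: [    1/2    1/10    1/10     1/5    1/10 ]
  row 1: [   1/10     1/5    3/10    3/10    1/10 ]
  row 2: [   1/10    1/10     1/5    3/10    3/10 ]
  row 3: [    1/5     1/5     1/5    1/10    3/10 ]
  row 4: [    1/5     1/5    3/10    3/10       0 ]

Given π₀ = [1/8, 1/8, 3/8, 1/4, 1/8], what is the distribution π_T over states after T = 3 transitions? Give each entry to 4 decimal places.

π = [0.2283, 0.1563, 0.2109, 0.2313, 0.1734]

t=0: π = [0.1250, 0.1250, 0.3750, 0.2500, 0.1250]
t=1: π = [0.1875, 0.1500, 0.2125, 0.2375, 0.2125]
t=2: π = [0.2200, 0.1600, 0.2175, 0.2338, 0.1688]
t=3: π = [0.2283, 0.1563, 0.2109, 0.2313, 0.1734]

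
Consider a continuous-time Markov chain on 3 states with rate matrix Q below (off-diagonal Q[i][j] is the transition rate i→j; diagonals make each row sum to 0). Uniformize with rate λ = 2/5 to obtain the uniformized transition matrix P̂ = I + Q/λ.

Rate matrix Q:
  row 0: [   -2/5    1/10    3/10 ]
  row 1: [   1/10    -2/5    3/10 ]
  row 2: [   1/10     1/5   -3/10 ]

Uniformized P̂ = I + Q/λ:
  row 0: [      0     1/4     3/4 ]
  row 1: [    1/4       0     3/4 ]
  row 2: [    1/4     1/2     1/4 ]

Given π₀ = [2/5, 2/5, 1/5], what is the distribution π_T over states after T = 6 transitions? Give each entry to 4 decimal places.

π = [0.2000, 0.3046, 0.4953]

t=0: π = [0.4000, 0.4000, 0.2000]
t=1: π = [0.1500, 0.2000, 0.6500]
t=2: π = [0.2125, 0.3625, 0.4250]
t=3: π = [0.1969, 0.2656, 0.5375]
t=4: π = [0.2008, 0.3180, 0.4813]
t=5: π = [0.1998, 0.2908, 0.5094]
t=6: π = [0.2000, 0.3046, 0.4953]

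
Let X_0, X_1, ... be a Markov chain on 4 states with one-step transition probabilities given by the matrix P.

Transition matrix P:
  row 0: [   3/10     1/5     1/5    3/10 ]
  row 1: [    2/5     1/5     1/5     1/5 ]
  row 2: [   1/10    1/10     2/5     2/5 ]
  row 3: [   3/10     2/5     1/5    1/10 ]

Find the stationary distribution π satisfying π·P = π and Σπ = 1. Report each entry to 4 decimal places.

π = [0.2725, 0.2254, 0.2500, 0.2520]

Balance equations π_j = Σ_i π_i·P[i][j]:
  π_0 = 3/10·π_0 + 2/5·π_1 + 1/10·π_2 + 3/10·π_3
  π_1 = 1/5·π_0 + 1/5·π_1 + 1/10·π_2 + 2/5·π_3
  π_2 = 1/5·π_0 + 1/5·π_1 + 2/5·π_2 + 1/5·π_3
  normalize: π_0 + π_1 + π_2 + π_3 = 1
Solving the linear system gives exactly π = [133/488, 55/244, 1/4, 123/488].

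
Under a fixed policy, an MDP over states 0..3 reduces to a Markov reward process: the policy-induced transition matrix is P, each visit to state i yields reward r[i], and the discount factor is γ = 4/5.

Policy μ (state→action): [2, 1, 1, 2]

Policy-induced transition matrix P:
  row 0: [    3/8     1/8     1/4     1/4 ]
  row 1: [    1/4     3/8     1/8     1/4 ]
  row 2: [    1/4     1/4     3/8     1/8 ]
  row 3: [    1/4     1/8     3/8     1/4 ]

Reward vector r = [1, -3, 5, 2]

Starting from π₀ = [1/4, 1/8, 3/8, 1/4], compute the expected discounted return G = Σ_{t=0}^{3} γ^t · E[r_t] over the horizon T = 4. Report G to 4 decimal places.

G = 5.2940

t=0: π = [0.2500, 0.1250, 0.3750, 0.2500], E[r] = 2.2500, γ^t·E[r] = 2.250000, running G = 2.250000
t=1: π = [0.2813, 0.2031, 0.3125, 0.2031], E[r] = 1.6406, γ^t·E[r] = 1.312500, running G = 3.562500
t=2: π = [0.2852, 0.2148, 0.2891, 0.2109], E[r] = 1.5078, γ^t·E[r] = 0.965000, running G = 4.527500
t=3: π = [0.2856, 0.2148, 0.2856, 0.2139], E[r] = 1.4971, γ^t·E[r] = 0.766500, running G = 5.294000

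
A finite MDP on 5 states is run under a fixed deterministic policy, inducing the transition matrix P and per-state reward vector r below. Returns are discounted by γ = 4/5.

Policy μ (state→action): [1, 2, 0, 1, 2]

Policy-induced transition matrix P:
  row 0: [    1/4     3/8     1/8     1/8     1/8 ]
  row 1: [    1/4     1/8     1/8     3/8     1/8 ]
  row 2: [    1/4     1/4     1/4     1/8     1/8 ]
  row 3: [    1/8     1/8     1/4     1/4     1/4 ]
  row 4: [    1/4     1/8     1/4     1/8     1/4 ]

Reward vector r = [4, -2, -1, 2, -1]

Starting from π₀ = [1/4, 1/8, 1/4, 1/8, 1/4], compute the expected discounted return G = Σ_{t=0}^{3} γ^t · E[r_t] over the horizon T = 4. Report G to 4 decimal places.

G = 1.4876

t=0: π = [0.2500, 0.1250, 0.2500, 0.1250, 0.2500], E[r] = 0.5000, γ^t·E[r] = 0.500000, running G = 0.500000
t=1: π = [0.2344, 0.2188, 0.2031, 0.1719, 0.1719], E[r] = 0.4688, γ^t·E[r] = 0.375000, running G = 0.875000
t=2: π = [0.2285, 0.2090, 0.1934, 0.2012, 0.1680], E[r] = 0.5371, γ^t·E[r] = 0.343750, running G = 1.218750
t=3: π = [0.2249, 0.2063, 0.1953, 0.2024, 0.1711], E[r] = 0.5251, γ^t·E[r] = 0.268875, running G = 1.487625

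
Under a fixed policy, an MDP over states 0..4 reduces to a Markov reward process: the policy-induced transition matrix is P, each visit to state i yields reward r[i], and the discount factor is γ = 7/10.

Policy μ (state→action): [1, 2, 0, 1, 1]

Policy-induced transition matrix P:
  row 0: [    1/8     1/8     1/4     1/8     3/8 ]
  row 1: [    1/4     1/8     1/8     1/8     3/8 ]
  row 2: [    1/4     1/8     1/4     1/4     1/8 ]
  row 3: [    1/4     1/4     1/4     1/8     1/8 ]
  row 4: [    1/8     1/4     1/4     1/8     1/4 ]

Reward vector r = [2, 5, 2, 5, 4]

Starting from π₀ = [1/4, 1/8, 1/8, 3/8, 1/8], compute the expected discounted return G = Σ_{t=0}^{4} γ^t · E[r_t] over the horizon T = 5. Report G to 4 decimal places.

G = 9.9049

t=0: π = [0.2500, 0.1250, 0.1250, 0.3750, 0.1250], E[r] = 3.7500, γ^t·E[r] = 3.750000, running G = 3.750000
t=1: π = [0.2031, 0.1875, 0.2344, 0.1406, 0.2344], E[r] = 3.4531, γ^t·E[r] = 2.417188, running G = 6.167188
t=2: π = [0.1953, 0.1719, 0.2266, 0.1543, 0.2520], E[r] = 3.4824, γ^t·E[r] = 1.706387, running G = 7.873574
t=3: π = [0.1941, 0.1758, 0.2285, 0.1533, 0.2483], E[r] = 3.4839, γ^t·E[r] = 1.194973, running G = 9.068547
t=4: π = [0.1947, 0.1752, 0.2280, 0.1536, 0.2485], E[r] = 3.4833, γ^t·E[r] = 0.836342, running G = 9.904889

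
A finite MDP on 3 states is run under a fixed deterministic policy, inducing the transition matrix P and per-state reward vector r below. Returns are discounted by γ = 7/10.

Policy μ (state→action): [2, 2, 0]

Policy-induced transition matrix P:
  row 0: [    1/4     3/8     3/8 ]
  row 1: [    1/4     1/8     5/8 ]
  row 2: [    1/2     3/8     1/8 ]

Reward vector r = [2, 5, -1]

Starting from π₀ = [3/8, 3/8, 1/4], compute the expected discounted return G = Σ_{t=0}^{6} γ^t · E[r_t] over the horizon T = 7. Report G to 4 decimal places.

t=0: π = [0.3750, 0.3750, 0.2500], E[r] = 2.3750, γ^t·E[r] = 2.375000, running G = 2.375000
t=1: π = [0.3125, 0.2813, 0.4063], E[r] = 1.6250, γ^t·E[r] = 1.137500, running G = 3.512500
t=2: π = [0.3516, 0.3047, 0.3438], E[r] = 1.8828, γ^t·E[r] = 0.922578, running G = 4.435078
t=3: π = [0.3359, 0.2988, 0.3652], E[r] = 1.8008, γ^t·E[r] = 0.617668, running G = 5.052746
t=4: π = [0.3413, 0.3003, 0.3584], E[r] = 1.8257, γ^t·E[r] = 0.438347, running G = 5.491093
t=5: π = [0.3396, 0.2999, 0.3605], E[r] = 1.8184, γ^t·E[r] = 0.305612, running G = 5.796704
t=6: π = [0.3401, 0.3000, 0.3599], E[r] = 1.8205, γ^t·E[r] = 0.214176, running G = 6.010880

G = 6.0109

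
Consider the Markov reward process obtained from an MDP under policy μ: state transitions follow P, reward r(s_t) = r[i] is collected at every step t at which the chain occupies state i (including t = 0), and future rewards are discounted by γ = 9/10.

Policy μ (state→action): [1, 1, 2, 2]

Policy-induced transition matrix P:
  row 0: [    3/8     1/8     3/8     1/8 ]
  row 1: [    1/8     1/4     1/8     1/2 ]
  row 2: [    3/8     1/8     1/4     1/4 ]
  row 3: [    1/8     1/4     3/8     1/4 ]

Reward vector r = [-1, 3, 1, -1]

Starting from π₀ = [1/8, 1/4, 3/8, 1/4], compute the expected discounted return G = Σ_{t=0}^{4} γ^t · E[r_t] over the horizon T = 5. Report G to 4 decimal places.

t=0: π = [0.1250, 0.2500, 0.3750, 0.2500], E[r] = 0.7500, γ^t·E[r] = 0.750000, running G = 0.750000
t=1: π = [0.2500, 0.1875, 0.2656, 0.2969], E[r] = 0.2813, γ^t·E[r] = 0.253125, running G = 1.003125
t=2: π = [0.2539, 0.1855, 0.2949, 0.2656], E[r] = 0.3320, γ^t·E[r] = 0.268945, running G = 1.272070
t=3: π = [0.2622, 0.1814, 0.2917, 0.2646], E[r] = 0.3091, γ^t·E[r] = 0.225321, running G = 1.497391
t=4: π = [0.2635, 0.1808, 0.2932, 0.2626], E[r] = 0.3094, γ^t·E[r] = 0.202989, running G = 1.700380

G = 1.7004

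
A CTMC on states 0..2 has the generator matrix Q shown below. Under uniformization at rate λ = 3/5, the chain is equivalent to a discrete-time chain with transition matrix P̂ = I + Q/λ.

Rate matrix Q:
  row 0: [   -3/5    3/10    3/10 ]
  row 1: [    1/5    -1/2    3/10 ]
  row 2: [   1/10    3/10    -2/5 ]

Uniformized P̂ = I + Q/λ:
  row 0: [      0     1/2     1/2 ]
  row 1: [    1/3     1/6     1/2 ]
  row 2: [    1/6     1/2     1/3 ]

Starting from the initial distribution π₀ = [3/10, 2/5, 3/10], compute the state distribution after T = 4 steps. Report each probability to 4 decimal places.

π = [0.1962, 0.3753, 0.4285]

t=0: π = [0.3000, 0.4000, 0.3000]
t=1: π = [0.1833, 0.3667, 0.4500]
t=2: π = [0.1972, 0.3778, 0.4250]
t=3: π = [0.1968, 0.3741, 0.4292]
t=4: π = [0.1962, 0.3753, 0.4285]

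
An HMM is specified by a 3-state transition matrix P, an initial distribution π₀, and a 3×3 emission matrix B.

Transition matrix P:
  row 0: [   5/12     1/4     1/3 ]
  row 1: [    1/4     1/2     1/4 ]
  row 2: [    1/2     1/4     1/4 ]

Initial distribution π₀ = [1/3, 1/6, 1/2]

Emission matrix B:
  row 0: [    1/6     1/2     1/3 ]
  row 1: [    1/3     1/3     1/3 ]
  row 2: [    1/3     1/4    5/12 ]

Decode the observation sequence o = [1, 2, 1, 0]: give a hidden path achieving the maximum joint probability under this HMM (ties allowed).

path = [0, 2, 0, 2]

t=0: δ = [1.667e-01, 5.556e-02, 1.250e-01]  (obs o_0=1)
t=1: δ = [2.315e-02, 1.389e-02, 2.315e-02]  ψ = [0, 0, 0]  (obs o_1=2)
t=2: δ = [5.787e-03, 2.315e-03, 1.929e-03]  ψ = [2, 1, 0]  (obs o_2=1)
t=3: δ = [4.019e-04, 4.823e-04, 6.430e-04]  ψ = [0, 0, 0]  (obs o_3=0)
backtrack: best end state = 2; path = [0, 2, 0, 2]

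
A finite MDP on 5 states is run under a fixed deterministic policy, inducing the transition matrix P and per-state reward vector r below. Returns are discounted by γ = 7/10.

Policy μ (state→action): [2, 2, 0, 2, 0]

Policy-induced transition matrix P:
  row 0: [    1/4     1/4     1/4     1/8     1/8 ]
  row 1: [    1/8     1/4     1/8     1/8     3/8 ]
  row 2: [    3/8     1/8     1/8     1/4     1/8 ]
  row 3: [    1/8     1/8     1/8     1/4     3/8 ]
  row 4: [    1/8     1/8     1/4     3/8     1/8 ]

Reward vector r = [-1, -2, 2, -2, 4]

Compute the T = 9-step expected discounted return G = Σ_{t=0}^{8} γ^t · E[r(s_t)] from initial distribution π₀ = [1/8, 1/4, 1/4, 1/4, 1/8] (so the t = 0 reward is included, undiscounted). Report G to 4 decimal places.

G = 0.4890

t=0: π = [0.1250, 0.2500, 0.2500, 0.2500, 0.1250], E[r] = -0.1250, γ^t·E[r] = -0.125000, running G = -0.125000
t=1: π = [0.2031, 0.1719, 0.1563, 0.2188, 0.2500], E[r] = 0.3281, γ^t·E[r] = 0.229688, running G = 0.104688
t=2: π = [0.1895, 0.1719, 0.1816, 0.2344, 0.2227], E[r] = 0.2520, γ^t·E[r] = 0.123457, running G = 0.228145
t=3: π = [0.1941, 0.1702, 0.1765, 0.2327, 0.2266], E[r] = 0.2595, γ^t·E[r] = 0.089016, running G = 0.317160
t=4: π = [0.1934, 0.1705, 0.1776, 0.2328, 0.2257], E[r] = 0.2580, γ^t·E[r] = 0.061937, running G = 0.379098
t=5: π = [0.1936, 0.1705, 0.1774, 0.2327, 0.2258], E[r] = 0.2581, γ^t·E[r] = 0.043379, running G = 0.422476
t=6: π = [0.1935, 0.1705, 0.1774, 0.2327, 0.2258], E[r] = 0.2581, γ^t·E[r] = 0.030361, running G = 0.452837
t=7: π = [0.1935, 0.1705, 0.1774, 0.2327, 0.2258], E[r] = 0.2581, γ^t·E[r] = 0.021253, running G = 0.474090
t=8: π = [0.1935, 0.1705, 0.1774, 0.2327, 0.2258], E[r] = 0.2581, γ^t·E[r] = 0.014877, running G = 0.488967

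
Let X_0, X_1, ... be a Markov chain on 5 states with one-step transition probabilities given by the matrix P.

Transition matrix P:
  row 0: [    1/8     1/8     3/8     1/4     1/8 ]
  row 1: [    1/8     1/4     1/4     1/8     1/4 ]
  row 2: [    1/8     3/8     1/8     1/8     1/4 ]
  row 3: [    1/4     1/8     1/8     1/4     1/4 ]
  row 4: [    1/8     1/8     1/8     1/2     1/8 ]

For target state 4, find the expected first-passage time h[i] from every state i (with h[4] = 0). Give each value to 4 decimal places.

h = [4.8627, 4.3137, 4.3137, 4.3922, 0.0000]

First-step conditioning: h[4] = 0; for i ≠ 4, h[i] = 1 + Σ_k P[i][k]·h[k].
  h[0] = 1 + 1/8·h[0] + 1/8·h[1] + 3/8·h[2] + 1/4·h[3]
  h[1] = 1 + 1/8·h[0] + 1/4·h[1] + 1/4·h[2] + 1/8·h[3]
  h[2] = 1 + 1/8·h[0] + 3/8·h[1] + 1/8·h[2] + 1/8·h[3]
  h[3] = 1 + 1/4·h[0] + 1/8·h[1] + 1/8·h[2] + 1/4·h[3]
Solving the 4×4 linear system over states ≠ 4 gives exactly h = [248/51, 220/51, 220/51, 224/51, 0] (h[4] = 0 is the target).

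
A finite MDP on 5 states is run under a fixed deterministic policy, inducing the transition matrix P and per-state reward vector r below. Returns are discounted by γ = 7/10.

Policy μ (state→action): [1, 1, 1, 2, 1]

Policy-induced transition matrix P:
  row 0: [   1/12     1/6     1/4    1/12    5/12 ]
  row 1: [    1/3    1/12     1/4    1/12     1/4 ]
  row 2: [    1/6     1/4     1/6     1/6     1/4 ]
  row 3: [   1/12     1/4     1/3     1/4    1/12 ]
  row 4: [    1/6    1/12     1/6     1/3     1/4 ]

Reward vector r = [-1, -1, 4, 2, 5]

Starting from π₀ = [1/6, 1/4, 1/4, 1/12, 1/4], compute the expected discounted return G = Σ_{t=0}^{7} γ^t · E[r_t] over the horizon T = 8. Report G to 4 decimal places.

G = 6.7155

t=0: π = [0.1667, 0.2500, 0.2500, 0.0833, 0.2500], E[r] = 2.0000, γ^t·E[r] = 2.000000, running G = 2.000000
t=1: π = [0.1875, 0.1528, 0.2153, 0.1806, 0.2639], E[r] = 2.2014, γ^t·E[r] = 1.540972, running G = 3.540972
t=2: π = [0.1615, 0.1649, 0.2251, 0.1973, 0.2512], E[r] = 2.2245, γ^t·E[r] = 1.090023, running G = 4.630995
t=3: π = [0.1643, 0.1672, 0.2268, 0.1978, 0.2440], E[r] = 2.1912, γ^t·E[r] = 0.751586, running G = 5.382582
t=4: π = [0.1644, 0.1678, 0.2272, 0.1962, 0.2444], E[r] = 2.1913, γ^t·E[r] = 0.526136, running G = 5.908718
t=5: π = [0.1646, 0.1676, 0.2270, 0.1961, 0.2447], E[r] = 2.1916, γ^t·E[r] = 0.368344, running G = 6.277062
t=6: π = [0.1645, 0.1676, 0.2270, 0.1961, 0.2448], E[r] = 2.1920, γ^t·E[r] = 0.257883, running G = 6.534945
t=7: π = [0.1645, 0.1676, 0.2270, 0.1961, 0.2447], E[r] = 2.1919, γ^t·E[r] = 0.180516, running G = 6.715461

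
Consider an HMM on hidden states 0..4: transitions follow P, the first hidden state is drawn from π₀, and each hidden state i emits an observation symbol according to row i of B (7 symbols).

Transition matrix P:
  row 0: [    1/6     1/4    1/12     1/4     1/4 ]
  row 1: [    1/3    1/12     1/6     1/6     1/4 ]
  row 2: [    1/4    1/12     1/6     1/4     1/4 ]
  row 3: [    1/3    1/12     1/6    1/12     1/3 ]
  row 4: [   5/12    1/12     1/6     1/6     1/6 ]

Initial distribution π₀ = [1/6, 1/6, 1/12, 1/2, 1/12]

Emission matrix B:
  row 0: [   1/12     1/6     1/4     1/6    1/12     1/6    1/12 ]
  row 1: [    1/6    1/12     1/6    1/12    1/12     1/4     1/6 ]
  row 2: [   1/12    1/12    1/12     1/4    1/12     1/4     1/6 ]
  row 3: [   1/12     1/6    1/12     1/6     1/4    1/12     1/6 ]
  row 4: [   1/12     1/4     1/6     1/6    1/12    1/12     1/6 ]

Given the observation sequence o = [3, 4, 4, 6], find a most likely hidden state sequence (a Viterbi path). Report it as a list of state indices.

t=0: δ = [2.778e-02, 1.389e-02, 2.083e-02, 8.333e-02, 1.389e-02]  (obs o_0=3)
t=1: δ = [2.315e-03, 5.787e-04, 1.157e-03, 1.736e-03, 2.315e-03]  ψ = [3, 0, 3, 0, 3]  (obs o_1=4)
t=2: δ = [8.038e-05, 4.823e-05, 3.215e-05, 1.447e-04, 4.823e-05]  ψ = [4, 0, 4, 0, 0]  (obs o_2=4)
t=3: δ = [4.019e-06, 3.349e-06, 4.019e-06, 3.349e-06, 8.038e-06]  ψ = [3, 0, 3, 0, 3]  (obs o_3=6)
backtrack: best end state = 4; path = [3, 0, 3, 4]

path = [3, 0, 3, 4]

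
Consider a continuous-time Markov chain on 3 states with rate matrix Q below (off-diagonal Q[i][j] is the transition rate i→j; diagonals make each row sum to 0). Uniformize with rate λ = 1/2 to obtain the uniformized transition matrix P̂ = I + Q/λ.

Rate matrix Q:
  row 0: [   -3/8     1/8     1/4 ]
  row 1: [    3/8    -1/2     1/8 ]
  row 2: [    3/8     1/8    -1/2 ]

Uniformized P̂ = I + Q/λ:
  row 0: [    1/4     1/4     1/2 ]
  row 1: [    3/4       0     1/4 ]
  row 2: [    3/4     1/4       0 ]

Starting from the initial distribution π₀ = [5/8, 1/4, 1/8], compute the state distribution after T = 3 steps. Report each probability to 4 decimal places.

π = [0.4844, 0.1992, 0.3164]

t=0: π = [0.6250, 0.2500, 0.1250]
t=1: π = [0.4375, 0.1875, 0.3750]
t=2: π = [0.5313, 0.2031, 0.2656]
t=3: π = [0.4844, 0.1992, 0.3164]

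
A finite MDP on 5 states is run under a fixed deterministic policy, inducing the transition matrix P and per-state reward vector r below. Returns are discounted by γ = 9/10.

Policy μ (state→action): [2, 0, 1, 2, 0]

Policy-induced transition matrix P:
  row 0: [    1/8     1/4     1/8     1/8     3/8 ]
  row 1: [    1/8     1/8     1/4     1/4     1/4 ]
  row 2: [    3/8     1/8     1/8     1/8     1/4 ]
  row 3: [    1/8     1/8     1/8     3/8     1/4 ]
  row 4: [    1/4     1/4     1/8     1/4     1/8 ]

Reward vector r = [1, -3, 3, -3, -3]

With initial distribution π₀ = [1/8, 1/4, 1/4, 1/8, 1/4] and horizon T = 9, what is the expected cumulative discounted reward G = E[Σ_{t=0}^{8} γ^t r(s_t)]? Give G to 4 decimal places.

G = -7.7560

t=0: π = [0.1250, 0.2500, 0.2500, 0.1250, 0.2500], E[r] = -1.0000, γ^t·E[r] = -1.000000, running G = -1.000000
t=1: π = [0.2188, 0.1719, 0.1563, 0.2188, 0.2344], E[r] = -1.1875, γ^t·E[r] = -1.068750, running G = -2.068750
t=2: π = [0.1934, 0.1816, 0.1465, 0.2305, 0.2480], E[r] = -1.3477, γ^t·E[r] = -1.091602, running G = -3.160352
t=3: π = [0.1926, 0.1802, 0.1477, 0.2363, 0.2432], E[r] = -1.3433, γ^t·E[r] = -0.979238, running G = -4.139589
t=4: π = [0.1923, 0.1795, 0.1475, 0.2370, 0.2437], E[r] = -1.3456, γ^t·E[r] = -0.882836, running G = -5.022425
t=5: π = [0.1923, 0.1795, 0.1474, 0.2371, 0.2436], E[r] = -1.3460, γ^t·E[r] = -0.794818, running G = -5.817243
t=6: π = [0.1923, 0.1795, 0.1474, 0.2372, 0.2436], E[r] = -1.3462, γ^t·E[r] = -0.715400, running G = -6.532643
t=7: π = [0.1923, 0.1795, 0.1474, 0.2372, 0.2436], E[r] = -1.3461, γ^t·E[r] = -0.643858, running G = -7.176501
t=8: π = [0.1923, 0.1795, 0.1474, 0.2372, 0.2436], E[r] = -1.3462, γ^t·E[r] = -0.579475, running G = -7.755976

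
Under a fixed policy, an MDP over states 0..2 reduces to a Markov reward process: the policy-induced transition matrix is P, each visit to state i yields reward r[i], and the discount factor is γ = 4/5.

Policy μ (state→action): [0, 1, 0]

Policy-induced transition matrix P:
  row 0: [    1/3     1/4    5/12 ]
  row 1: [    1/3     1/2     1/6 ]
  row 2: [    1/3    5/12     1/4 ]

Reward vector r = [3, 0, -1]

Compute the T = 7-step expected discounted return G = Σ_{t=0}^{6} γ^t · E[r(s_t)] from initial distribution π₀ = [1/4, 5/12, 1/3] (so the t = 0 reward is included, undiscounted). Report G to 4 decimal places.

t=0: π = [0.2500, 0.4167, 0.3333], E[r] = 0.4167, γ^t·E[r] = 0.416667, running G = 0.416667
t=1: π = [0.3333, 0.4097, 0.2569], E[r] = 0.7431, γ^t·E[r] = 0.594444, running G = 1.011111
t=2: π = [0.3333, 0.3953, 0.2714], E[r] = 0.7286, γ^t·E[r] = 0.466296, running G = 1.477407
t=3: π = [0.3333, 0.3940, 0.2726], E[r] = 0.7274, γ^t·E[r] = 0.372420, running G = 1.849827
t=4: π = [0.3333, 0.3939, 0.2727], E[r] = 0.7273, γ^t·E[r] = 0.297895, running G = 2.147722
t=5: π = [0.3333, 0.3939, 0.2727], E[r] = 0.7273, γ^t·E[r] = 0.238313, running G = 2.386035
t=6: π = [0.3333, 0.3939, 0.2727], E[r] = 0.7273, γ^t·E[r] = 0.190650, running G = 2.576685

G = 2.5767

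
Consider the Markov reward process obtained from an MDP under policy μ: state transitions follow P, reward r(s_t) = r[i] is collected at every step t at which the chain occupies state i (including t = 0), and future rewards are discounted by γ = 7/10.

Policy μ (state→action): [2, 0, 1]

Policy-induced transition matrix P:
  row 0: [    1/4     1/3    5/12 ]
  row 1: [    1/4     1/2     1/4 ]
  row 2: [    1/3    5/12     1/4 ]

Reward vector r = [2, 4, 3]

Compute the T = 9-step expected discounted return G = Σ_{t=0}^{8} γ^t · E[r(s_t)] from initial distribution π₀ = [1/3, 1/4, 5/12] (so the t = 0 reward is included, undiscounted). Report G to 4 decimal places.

G = 9.8311

t=0: π = [0.3333, 0.2500, 0.4167], E[r] = 2.9167, γ^t·E[r] = 2.916667, running G = 2.916667
t=1: π = [0.2847, 0.4097, 0.3056], E[r] = 3.1250, γ^t·E[r] = 2.187500, running G = 5.104167
t=2: π = [0.2755, 0.4271, 0.2975], E[r] = 3.1516, γ^t·E[r] = 1.544294, running G = 6.648461
t=3: π = [0.2748, 0.4293, 0.2959], E[r] = 3.1545, γ^t·E[r] = 1.081998, running G = 7.730459
t=4: π = [0.2747, 0.4295, 0.2958], E[r] = 3.1549, γ^t·E[r] = 0.757488, running G = 8.487946
t=5: π = [0.2746, 0.4296, 0.2958], E[r] = 3.1549, γ^t·E[r] = 0.530248, running G = 9.018195
t=6: π = [0.2746, 0.4296, 0.2958], E[r] = 3.1549, γ^t·E[r] = 0.371174, running G = 9.389369
t=7: π = [0.2746, 0.4296, 0.2958], E[r] = 3.1549, γ^t·E[r] = 0.259822, running G = 9.649191
t=8: π = [0.2746, 0.4296, 0.2958], E[r] = 3.1549, γ^t·E[r] = 0.181875, running G = 9.831066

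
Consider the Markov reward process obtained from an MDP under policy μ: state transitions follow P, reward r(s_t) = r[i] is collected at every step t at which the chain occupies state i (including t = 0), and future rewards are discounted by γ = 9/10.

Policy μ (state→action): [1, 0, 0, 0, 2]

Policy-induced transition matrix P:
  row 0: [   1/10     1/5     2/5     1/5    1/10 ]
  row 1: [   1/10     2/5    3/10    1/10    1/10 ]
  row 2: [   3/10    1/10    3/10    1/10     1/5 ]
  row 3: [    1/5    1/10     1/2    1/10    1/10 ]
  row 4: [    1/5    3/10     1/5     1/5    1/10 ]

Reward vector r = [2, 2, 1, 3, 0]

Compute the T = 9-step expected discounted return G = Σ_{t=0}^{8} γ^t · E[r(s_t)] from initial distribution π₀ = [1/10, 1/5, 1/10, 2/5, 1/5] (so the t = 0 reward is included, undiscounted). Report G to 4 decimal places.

G = 9.7583

t=0: π = [0.1000, 0.2000, 0.1000, 0.4000, 0.2000], E[r] = 1.9000, γ^t·E[r] = 1.900000, running G = 1.900000
t=1: π = [0.1800, 0.2100, 0.3700, 0.1300, 0.1100], E[r] = 1.5400, γ^t·E[r] = 1.386000, running G = 3.286000
t=2: π = [0.1980, 0.2030, 0.3330, 0.1290, 0.1370], E[r] = 1.5220, γ^t·E[r] = 1.232820, running G = 4.518820
t=3: π = [0.1932, 0.2081, 0.3319, 0.1335, 0.1333], E[r] = 1.5350, γ^t·E[r] = 1.119015, running G = 5.637835
t=4: π = [0.1931, 0.2084, 0.3327, 0.1327, 0.1332], E[r] = 1.5336, γ^t·E[r] = 1.006182, running G = 6.644017
t=5: π = [0.1931, 0.2085, 0.3325, 0.1326, 0.1333], E[r] = 1.5336, γ^t·E[r] = 0.905558, running G = 7.549575
t=6: π = [0.1931, 0.2085, 0.3325, 0.1326, 0.1333], E[r] = 1.5336, γ^t·E[r] = 0.815031, running G = 8.364606
t=7: π = [0.1931, 0.2085, 0.3325, 0.1326, 0.1333], E[r] = 1.5336, γ^t·E[r] = 0.733526, running G = 9.098132
t=8: π = [0.1931, 0.2085, 0.3325, 0.1326, 0.1333], E[r] = 1.5336, γ^t·E[r] = 0.660174, running G = 9.758305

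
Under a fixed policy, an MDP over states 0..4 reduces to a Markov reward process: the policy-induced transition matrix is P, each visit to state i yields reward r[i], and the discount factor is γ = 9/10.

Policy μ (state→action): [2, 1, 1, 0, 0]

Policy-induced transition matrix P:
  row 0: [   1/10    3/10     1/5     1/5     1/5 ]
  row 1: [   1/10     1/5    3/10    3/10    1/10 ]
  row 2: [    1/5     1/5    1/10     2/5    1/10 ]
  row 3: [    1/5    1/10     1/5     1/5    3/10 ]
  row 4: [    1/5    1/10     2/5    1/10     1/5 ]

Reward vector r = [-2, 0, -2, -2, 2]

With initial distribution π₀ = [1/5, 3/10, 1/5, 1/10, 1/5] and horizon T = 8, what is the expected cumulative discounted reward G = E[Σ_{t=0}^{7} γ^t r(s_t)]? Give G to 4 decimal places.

t=0: π = [0.2000, 0.3000, 0.2000, 0.1000, 0.2000], E[r] = -0.6000, γ^t·E[r] = -0.600000, running G = -0.600000
t=1: π = [0.1500, 0.1900, 0.2500, 0.2500, 0.1600], E[r] = -0.9800, γ^t·E[r] = -0.882000, running G = -1.482000
t=2: π = [0.1660, 0.1740, 0.2260, 0.2530, 0.1810], E[r] = -0.9280, γ^t·E[r] = -0.751680, running G = -2.233680
t=3: π = [0.1660, 0.1732, 0.2310, 0.2445, 0.1853], E[r] = -0.9124, γ^t·E[r] = -0.665140, running G = -2.898820
t=4: π = [0.1661, 0.1736, 0.2313, 0.2450, 0.1840], E[r] = -0.9166, γ^t·E[r] = -0.601408, running G = -3.500227
t=5: π = [0.1660, 0.1737, 0.2310, 0.2452, 0.1840], E[r] = -0.9166, γ^t·E[r] = -0.541215, running G = -4.041442
t=6: π = [0.1660, 0.1737, 0.2311, 0.2452, 0.1840], E[r] = -0.9165, γ^t·E[r] = -0.487040, running G = -4.528482
t=7: π = [0.1660, 0.1737, 0.2311, 0.2452, 0.1840], E[r] = -0.9165, γ^t·E[r] = -0.438344, running G = -4.966826

G = -4.9668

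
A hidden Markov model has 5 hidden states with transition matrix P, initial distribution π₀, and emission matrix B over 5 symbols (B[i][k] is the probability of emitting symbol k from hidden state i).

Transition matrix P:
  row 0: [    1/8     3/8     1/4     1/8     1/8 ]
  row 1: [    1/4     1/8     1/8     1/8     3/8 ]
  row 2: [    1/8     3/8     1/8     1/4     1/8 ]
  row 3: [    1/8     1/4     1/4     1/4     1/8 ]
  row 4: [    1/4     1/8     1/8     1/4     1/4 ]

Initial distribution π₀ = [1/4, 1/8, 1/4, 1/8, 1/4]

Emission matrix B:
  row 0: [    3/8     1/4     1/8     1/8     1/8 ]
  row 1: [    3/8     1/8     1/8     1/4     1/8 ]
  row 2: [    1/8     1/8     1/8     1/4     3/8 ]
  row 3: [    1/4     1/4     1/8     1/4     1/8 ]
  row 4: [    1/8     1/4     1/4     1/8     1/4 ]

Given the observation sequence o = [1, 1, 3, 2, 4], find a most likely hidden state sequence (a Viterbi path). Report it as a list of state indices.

path = [4, 0, 1, 4, 4]

t=0: δ = [6.250e-02, 1.562e-02, 3.125e-02, 3.125e-02, 6.250e-02]  (obs o_0=1)
t=1: δ = [3.906e-03, 2.930e-03, 1.953e-03, 3.906e-03, 3.906e-03]  ψ = [4, 0, 0, 4, 4]  (obs o_1=1)
t=2: δ = [1.221e-04, 3.662e-04, 2.441e-04, 2.441e-04, 1.373e-04]  ψ = [4, 0, 0, 3, 1]  (obs o_2=3)
t=3: δ = [1.144e-05, 1.144e-05, 7.629e-06, 7.629e-06, 3.433e-05]  ψ = [1, 2, 3, 2, 1]  (obs o_3=2)
t=4: δ = [1.073e-06, 5.364e-07, 1.609e-06, 1.073e-06, 2.146e-06]  ψ = [4, 0, 4, 4, 4]  (obs o_4=4)
backtrack: best end state = 4; path = [4, 0, 1, 4, 4]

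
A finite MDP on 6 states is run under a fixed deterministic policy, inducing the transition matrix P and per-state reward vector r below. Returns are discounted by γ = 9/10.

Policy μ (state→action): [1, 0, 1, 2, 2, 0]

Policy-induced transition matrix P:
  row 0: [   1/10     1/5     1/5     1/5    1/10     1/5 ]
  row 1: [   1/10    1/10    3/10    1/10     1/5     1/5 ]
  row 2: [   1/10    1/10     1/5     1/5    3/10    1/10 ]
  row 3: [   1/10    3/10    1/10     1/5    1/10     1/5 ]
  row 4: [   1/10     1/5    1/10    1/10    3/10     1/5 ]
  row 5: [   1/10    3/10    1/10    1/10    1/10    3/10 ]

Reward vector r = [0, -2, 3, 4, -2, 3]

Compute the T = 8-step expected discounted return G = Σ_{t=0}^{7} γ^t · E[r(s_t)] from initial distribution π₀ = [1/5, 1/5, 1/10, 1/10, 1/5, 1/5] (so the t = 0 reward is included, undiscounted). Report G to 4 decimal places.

G = 4.7454

t=0: π = [0.2000, 0.2000, 0.1000, 0.1000, 0.2000, 0.2000], E[r] = 0.5000, γ^t·E[r] = 0.500000, running G = 0.500000
t=1: π = [0.1000, 0.2000, 0.1700, 0.1400, 0.1800, 0.2100], E[r] = 0.9400, γ^t·E[r] = 0.846000, running G = 1.346000
t=2: π = [0.1000, 0.1980, 0.1670, 0.1410, 0.1900, 0.2040], E[r] = 0.9010, γ^t·E[r] = 0.729810, running G = 2.075810
t=3: π = [0.1000, 0.1980, 0.1663, 0.1408, 0.1912, 0.2037], E[r] = 0.8948, γ^t·E[r] = 0.652309, running G = 2.728119
t=4: π = [0.1000, 0.1980, 0.1662, 0.1407, 0.1913, 0.2037], E[r] = 0.8941, γ^t·E[r] = 0.586626, running G = 3.314745
t=5: π = [0.1000, 0.1980, 0.1662, 0.1407, 0.1913, 0.2038], E[r] = 0.8941, γ^t·E[r] = 0.527930, running G = 3.842675
t=6: π = [0.1000, 0.1980, 0.1662, 0.1407, 0.1913, 0.2038], E[r] = 0.8940, γ^t·E[r] = 0.475134, running G = 4.317809
t=7: π = [0.1000, 0.1980, 0.1662, 0.1407, 0.1913, 0.2038], E[r] = 0.8940, γ^t·E[r] = 0.427620, running G = 4.745429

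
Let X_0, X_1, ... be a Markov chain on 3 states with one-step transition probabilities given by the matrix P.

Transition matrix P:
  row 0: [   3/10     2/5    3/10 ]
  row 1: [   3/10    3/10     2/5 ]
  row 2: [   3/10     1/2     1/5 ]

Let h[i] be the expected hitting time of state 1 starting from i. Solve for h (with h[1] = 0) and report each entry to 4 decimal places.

h = [2.3404, 0.0000, 2.1277]

First-step conditioning: h[1] = 0; for i ≠ 1, h[i] = 1 + Σ_k P[i][k]·h[k].
  h[0] = 1 + 3/10·h[0] + 3/10·h[2]
  h[2] = 1 + 3/10·h[0] + 1/5·h[2]
Solving the 2×2 linear system over states ≠ 1 gives exactly h = [110/47, 0, 100/47] (h[1] = 0 is the target).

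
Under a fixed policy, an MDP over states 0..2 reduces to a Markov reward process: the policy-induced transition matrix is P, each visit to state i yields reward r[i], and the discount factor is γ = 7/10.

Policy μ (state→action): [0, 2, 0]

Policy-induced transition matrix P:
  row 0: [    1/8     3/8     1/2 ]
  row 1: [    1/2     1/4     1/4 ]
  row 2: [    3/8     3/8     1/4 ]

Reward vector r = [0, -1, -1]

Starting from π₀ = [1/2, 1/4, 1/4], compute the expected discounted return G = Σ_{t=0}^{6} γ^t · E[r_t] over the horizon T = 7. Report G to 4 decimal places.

t=0: π = [0.5000, 0.2500, 0.2500], E[r] = -0.5000, γ^t·E[r] = -0.500000, running G = -0.500000
t=1: π = [0.2813, 0.3438, 0.3750], E[r] = -0.7188, γ^t·E[r] = -0.503125, running G = -1.003125
t=2: π = [0.3477, 0.3320, 0.3203], E[r] = -0.6523, γ^t·E[r] = -0.319648, running G = -1.322773
t=3: π = [0.3296, 0.3335, 0.3369], E[r] = -0.6704, γ^t·E[r] = -0.229951, running G = -1.552724
t=4: π = [0.3343, 0.3333, 0.3324], E[r] = -0.6657, γ^t·E[r] = -0.159837, running G = -1.712561
t=5: π = [0.3331, 0.3333, 0.3336], E[r] = -0.6669, γ^t·E[r] = -0.112087, running G = -1.824648
t=6: π = [0.3334, 0.3333, 0.3333], E[r] = -0.6666, γ^t·E[r] = -0.078426, running G = -1.903074

G = -1.9031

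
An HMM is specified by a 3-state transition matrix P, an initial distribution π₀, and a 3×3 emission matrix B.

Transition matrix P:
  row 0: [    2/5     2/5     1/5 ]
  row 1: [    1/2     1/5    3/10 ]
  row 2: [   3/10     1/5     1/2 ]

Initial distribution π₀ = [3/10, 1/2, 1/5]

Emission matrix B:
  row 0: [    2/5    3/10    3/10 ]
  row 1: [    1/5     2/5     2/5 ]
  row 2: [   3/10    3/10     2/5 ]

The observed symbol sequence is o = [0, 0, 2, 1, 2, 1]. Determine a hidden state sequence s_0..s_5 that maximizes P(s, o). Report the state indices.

t=0: δ = [1.200e-01, 1.000e-01, 6.000e-02]  (obs o_0=0)
t=1: δ = [2.000e-02, 9.600e-03, 9.000e-03]  ψ = [1, 0, 1]  (obs o_1=0)
t=2: δ = [2.400e-03, 3.200e-03, 1.800e-03]  ψ = [0, 0, 2]  (obs o_2=2)
t=3: δ = [4.800e-04, 3.840e-04, 2.880e-04]  ψ = [1, 0, 1]  (obs o_3=1)
t=4: δ = [5.760e-05, 7.680e-05, 5.760e-05]  ψ = [0, 0, 2]  (obs o_4=2)
t=5: δ = [1.152e-05, 9.216e-06, 8.640e-06]  ψ = [1, 0, 2]  (obs o_5=1)
backtrack: best end state = 0; path = [1, 0, 1, 0, 1, 0]

path = [1, 0, 1, 0, 1, 0]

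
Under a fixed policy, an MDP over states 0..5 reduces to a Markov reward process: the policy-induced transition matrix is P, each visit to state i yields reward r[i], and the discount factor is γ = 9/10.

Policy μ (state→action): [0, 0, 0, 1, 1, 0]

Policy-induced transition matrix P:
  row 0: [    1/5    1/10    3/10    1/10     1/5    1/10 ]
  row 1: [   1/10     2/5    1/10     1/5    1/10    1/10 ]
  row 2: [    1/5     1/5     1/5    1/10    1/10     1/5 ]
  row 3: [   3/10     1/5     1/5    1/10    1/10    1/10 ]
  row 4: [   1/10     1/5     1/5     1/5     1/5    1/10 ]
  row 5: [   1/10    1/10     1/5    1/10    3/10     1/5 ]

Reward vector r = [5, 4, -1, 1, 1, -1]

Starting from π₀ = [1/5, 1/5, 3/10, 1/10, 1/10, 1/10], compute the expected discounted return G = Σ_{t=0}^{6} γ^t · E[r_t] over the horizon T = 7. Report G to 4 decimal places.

G = 8.4833

t=0: π = [0.2000, 0.2000, 0.3000, 0.1000, 0.1000, 0.1000], E[r] = 1.6000, γ^t·E[r] = 1.600000, running G = 1.600000
t=1: π = [0.1700, 0.2100, 0.2000, 0.1300, 0.1500, 0.1400], E[r] = 1.6300, γ^t·E[r] = 1.467000, running G = 3.067000
t=2: π = [0.1630, 0.2110, 0.1960, 0.1360, 0.1600, 0.1340], E[r] = 1.6250, γ^t·E[r] = 1.316250, running G = 4.383250
t=3: π = [0.1631, 0.2125, 0.1952, 0.1371, 0.1591, 0.1330], E[r] = 1.6335, γ^t·E[r] = 1.190822, running G = 5.574072
t=4: π = [0.1633, 0.2129, 0.1951, 0.1372, 0.1588, 0.1328], E[r] = 1.6359, γ^t·E[r] = 1.073321, running G = 6.647392
t=5: π = [0.1633, 0.2130, 0.1950, 0.1372, 0.1588, 0.1328], E[r] = 1.6363, γ^t·E[r] = 0.966229, running G = 7.613621
t=6: π = [0.1633, 0.2130, 0.1950, 0.1372, 0.1588, 0.1328], E[r] = 1.6364, γ^t·E[r] = 0.869650, running G = 8.483271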